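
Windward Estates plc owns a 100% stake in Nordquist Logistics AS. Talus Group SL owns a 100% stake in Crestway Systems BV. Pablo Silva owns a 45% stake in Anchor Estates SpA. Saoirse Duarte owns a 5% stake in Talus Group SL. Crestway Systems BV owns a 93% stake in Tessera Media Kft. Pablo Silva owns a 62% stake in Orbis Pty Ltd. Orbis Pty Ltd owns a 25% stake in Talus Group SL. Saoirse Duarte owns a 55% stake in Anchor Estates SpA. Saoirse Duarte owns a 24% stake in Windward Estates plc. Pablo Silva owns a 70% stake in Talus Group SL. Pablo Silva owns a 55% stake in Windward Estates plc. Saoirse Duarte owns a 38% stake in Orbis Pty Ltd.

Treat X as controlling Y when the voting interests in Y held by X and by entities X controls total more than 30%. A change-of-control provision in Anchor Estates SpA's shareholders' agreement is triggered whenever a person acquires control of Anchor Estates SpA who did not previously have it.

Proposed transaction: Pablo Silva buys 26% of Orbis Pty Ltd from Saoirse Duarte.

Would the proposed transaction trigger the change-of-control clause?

No

The purchase adds only to Pablo's holdings (Saoirse's stake shrinks), so Pablo is the only person who could newly come to control Anchor.
Pablo holds 45% of Anchor, so Pablo controls Anchor.
So Pablo already controls Anchor before the transaction.
After the purchase, Pablo's direct stake in Orbis rises to 62% + 26% = 88%, and Saoirse's stake falls to 12%.
Pablo controlled Anchor already, so this is not a new person acquiring control; every other person's position is unchanged or reduced.
No new person acquires control, so the clause is not triggered.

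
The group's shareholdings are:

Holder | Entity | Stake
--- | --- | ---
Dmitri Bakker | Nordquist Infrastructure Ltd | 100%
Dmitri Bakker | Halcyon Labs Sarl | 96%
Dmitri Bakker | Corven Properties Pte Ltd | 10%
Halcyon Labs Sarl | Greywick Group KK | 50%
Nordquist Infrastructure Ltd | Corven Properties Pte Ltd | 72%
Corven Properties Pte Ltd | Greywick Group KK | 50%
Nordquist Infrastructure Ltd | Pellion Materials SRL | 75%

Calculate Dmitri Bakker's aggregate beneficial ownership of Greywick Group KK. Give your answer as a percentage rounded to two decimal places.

89.00%

Dmitri reaches Greywick along 3 paths.
Via Halcyon: 96% × 50% = 48%.
Via Nordquist → Corven: 100% × 72% × 50% = 36%.
Via Corven: 10% × 50% = 5%.
Total: 48% + 36% + 5% = 89%.
Rounded: 89.00%.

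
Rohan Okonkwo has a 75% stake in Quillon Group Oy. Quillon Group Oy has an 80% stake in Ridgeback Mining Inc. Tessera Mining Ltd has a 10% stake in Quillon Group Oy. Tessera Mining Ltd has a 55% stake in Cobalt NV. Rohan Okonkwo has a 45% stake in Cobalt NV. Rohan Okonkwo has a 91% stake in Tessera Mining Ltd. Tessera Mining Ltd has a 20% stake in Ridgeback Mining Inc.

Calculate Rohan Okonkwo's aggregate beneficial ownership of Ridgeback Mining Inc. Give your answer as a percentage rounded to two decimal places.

Rohan reaches Ridgeback along 3 paths.
Via Tessera → Quillon: 91% × 10% × 80% = 7.28%.
Via Quillon: 75% × 80% = 60%.
Via Tessera: 91% × 20% = 18.2%.
Total: 7.28% + 60% + 18.2% = 85.48%.

85.48%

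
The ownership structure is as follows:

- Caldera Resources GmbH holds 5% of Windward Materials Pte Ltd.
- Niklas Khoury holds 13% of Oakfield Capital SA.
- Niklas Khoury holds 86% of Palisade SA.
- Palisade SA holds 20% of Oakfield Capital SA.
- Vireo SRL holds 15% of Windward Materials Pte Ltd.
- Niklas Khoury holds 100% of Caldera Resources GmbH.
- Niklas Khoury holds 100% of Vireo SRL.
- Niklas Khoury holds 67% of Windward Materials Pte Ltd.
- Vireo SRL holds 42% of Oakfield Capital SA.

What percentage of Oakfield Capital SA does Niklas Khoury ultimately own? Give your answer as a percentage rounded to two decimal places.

Niklas reaches Oakfield along 3 paths.
Via Vireo: 100% × 42% = 42%.
Direct stake: 13% = 13%.
Via Palisade: 86% × 20% = 17.2%.
Total: 42% + 13% + 17.2% = 72.2%.
Rounded: 72.20%.

72.20%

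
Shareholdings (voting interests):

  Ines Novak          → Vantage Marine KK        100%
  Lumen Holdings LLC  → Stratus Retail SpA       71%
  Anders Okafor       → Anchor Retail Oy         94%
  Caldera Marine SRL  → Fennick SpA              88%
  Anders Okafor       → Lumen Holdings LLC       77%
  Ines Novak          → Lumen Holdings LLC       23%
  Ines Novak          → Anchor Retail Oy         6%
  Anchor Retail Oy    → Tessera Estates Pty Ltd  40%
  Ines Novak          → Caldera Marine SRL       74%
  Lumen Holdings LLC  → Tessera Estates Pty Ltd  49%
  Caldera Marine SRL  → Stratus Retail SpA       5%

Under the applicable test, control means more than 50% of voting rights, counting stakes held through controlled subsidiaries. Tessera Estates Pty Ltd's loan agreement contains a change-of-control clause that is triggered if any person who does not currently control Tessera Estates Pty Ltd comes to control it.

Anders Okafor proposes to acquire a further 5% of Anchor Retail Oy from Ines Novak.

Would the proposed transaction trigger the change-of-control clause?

No

The purchase adds only to Anders's holdings (Ines's stake shrinks), so Anders is the only person who could newly come to control Tessera.
Anders holds 94% of Anchor, so Anders controls Anchor.
Anders holds 77% of Lumen, so Anders controls Lumen.
Lumen and Anchor together hold 49% + 40% = 89% of Tessera, so Anders controls Tessera.
So Anders already controls Tessera before the transaction.
After the purchase, Anders's direct stake in Anchor rises to 94% + 5% = 99%, and Ines's stake falls to 1%.
Anders controlled Tessera already, so this is not a new person acquiring control; every other person's position is unchanged or reduced.
No new person acquires control, so the clause is not triggered.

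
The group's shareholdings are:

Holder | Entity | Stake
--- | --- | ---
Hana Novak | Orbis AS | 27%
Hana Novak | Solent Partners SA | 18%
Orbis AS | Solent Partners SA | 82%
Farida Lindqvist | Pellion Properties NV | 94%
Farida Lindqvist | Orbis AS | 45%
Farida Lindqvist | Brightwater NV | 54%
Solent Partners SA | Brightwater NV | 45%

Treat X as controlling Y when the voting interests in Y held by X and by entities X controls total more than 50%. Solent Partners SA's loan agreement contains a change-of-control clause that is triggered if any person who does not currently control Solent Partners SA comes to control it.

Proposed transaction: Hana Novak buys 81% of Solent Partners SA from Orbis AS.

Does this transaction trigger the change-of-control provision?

Yes

The purchase adds only to Hana's holdings (Orbis's stake shrinks), so Hana is the only person who could newly come to control Solent.
Hana's largest direct stake is 27% in Orbis, which does not meet the threshold, so Hana controls no company.
In Solent, Hana's side holds only 18%, not > 50%.
So before the transaction, Hana does not control Solent.
After the purchase, Hana's direct stake in Solent rises to 18% + 81% = 99%, and Orbis's stake falls to 1%.
Hana holds 99% of Solent, so Hana controls Solent.
Hana did not control Solent before and does after, so the clause is triggered.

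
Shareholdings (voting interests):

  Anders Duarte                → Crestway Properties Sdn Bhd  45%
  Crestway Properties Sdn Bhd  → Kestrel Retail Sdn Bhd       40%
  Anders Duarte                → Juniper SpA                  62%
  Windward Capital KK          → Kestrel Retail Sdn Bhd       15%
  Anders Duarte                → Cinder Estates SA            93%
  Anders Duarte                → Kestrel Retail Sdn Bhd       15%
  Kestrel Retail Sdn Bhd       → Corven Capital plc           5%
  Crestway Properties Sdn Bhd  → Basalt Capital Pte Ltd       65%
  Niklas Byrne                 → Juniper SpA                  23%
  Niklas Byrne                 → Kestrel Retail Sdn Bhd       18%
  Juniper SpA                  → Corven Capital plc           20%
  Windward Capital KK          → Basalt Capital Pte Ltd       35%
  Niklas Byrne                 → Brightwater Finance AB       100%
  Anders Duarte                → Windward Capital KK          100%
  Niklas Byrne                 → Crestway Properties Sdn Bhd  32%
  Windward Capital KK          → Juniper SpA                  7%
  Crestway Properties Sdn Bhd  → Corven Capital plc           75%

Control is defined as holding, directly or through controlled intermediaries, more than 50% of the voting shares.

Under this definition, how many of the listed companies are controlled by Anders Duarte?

3

Anders holds 100% of Windward, so Anders controls Windward.
Anders holds 93% of Cinder, so Anders controls Cinder.
Anders and Windward together hold 62% + 7% = 69% of Juniper, so Anders controls Juniper.
No other company's threshold is met.
Anders controls 3 companies.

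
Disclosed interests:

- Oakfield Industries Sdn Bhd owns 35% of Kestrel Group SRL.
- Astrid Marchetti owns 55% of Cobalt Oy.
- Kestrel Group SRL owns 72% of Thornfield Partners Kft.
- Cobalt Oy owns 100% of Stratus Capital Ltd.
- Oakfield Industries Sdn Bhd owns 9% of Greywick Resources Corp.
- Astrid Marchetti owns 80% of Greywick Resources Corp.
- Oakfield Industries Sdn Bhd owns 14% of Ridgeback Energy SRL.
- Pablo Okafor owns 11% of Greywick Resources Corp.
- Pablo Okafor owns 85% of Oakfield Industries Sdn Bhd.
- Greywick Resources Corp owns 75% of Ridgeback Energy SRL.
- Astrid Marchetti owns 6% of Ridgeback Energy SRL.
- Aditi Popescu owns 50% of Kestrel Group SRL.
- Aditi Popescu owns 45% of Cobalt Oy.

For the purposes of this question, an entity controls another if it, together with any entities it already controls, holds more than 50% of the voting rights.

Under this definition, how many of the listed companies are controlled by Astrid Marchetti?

4

Astrid holds 55% of Cobalt, so Astrid controls Cobalt.
Astrid holds 80% of Greywick, so Astrid controls Greywick.
Greywick and Astrid together hold 75% + 6% = 81% of Ridgeback, so Astrid controls Ridgeback.
Cobalt holds 100% of Stratus, so Astrid controls Stratus.
No other company's threshold is met.
Astrid controls 4 companies.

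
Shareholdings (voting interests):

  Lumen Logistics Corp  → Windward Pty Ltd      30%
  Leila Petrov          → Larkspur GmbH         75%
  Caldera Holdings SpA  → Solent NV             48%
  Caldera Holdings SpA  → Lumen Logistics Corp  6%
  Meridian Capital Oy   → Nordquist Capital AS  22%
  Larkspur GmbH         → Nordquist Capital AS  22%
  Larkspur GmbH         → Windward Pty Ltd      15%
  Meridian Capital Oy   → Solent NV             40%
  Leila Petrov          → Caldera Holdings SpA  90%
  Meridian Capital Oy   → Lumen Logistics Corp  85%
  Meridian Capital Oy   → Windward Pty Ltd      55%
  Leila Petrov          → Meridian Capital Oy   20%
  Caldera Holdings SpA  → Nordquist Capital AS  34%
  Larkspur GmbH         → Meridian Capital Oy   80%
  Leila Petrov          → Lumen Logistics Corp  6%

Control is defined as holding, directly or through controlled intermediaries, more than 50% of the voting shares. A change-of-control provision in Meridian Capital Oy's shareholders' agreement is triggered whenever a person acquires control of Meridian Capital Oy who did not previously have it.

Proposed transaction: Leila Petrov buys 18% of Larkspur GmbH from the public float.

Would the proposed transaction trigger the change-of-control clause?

No

The purchase changes only Leila's holdings, so Leila is the only person who could newly come to control Meridian.
Leila holds 75% of Larkspur, so Leila controls Larkspur.
Larkspur and Leila together hold 80% + 20% = 100% of Meridian, so Leila controls Meridian.
So Leila already controls Meridian before the transaction.
After the purchase, Leila's direct stake in Larkspur rises to 75% + 18% = 93%.
Leila controlled Meridian already, so this is not a new person acquiring control; every other person's position is unchanged or reduced.
No new person acquires control, so the clause is not triggered.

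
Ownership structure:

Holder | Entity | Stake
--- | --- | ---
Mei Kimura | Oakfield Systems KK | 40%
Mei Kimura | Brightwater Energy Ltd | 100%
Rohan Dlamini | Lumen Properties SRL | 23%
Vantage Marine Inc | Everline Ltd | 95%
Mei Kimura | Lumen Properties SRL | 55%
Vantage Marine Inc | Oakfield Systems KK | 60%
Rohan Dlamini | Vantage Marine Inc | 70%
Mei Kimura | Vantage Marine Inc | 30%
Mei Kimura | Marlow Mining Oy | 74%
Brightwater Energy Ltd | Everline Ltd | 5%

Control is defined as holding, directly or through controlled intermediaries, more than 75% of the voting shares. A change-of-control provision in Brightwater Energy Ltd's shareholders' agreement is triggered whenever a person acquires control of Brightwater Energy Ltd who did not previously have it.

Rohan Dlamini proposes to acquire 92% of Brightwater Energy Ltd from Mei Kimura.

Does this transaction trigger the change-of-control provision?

The purchase adds only to Rohan's holdings (Mei's stake shrinks), so Rohan is the only person who could newly come to control Brightwater.
Rohan's largest direct stake is 70% in Vantage, which does not meet the threshold, so Rohan controls no company.
Neither Rohan nor any entity Rohan controls holds any voting interest in Brightwater.
So before the transaction, Rohan does not control Brightwater.
After the purchase, Rohan holds 92% of Brightwater directly, and Mei's stake falls to 8%.
Rohan holds 92% of Brightwater, so Rohan controls Brightwater.
Rohan did not control Brightwater before and does after, so the clause is triggered.

Yes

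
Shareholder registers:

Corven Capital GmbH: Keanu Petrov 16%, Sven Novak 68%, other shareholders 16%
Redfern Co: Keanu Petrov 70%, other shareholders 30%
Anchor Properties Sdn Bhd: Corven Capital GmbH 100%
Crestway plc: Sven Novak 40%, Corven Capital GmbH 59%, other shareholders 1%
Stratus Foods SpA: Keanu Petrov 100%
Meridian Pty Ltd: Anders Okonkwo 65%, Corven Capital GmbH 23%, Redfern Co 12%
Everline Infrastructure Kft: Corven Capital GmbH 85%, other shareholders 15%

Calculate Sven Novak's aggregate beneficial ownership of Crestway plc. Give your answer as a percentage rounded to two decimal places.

Sven reaches Crestway along 2 paths.
Direct stake: 40% = 40%.
Via Corven: 68% × 59% = 40.12%.
Total: 40% + 40.12% = 80.12%.

80.12%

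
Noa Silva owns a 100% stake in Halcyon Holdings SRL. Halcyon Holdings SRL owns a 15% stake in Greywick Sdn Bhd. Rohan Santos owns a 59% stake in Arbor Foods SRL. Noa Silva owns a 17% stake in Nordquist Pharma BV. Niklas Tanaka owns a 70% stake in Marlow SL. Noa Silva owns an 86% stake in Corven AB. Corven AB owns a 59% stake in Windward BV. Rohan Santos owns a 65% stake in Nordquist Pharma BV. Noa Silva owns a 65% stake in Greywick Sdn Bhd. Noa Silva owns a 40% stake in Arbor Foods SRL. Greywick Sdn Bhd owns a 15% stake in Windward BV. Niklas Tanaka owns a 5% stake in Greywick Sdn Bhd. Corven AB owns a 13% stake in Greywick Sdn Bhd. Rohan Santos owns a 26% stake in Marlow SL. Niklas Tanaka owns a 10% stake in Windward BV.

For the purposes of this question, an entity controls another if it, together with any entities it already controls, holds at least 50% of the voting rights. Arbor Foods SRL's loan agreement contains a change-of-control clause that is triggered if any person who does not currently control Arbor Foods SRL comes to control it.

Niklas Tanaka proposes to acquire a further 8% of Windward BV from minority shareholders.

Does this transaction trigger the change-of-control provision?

No

The purchase changes only Niklas's holdings, so Niklas is the only person who could newly come to control Arbor.
Niklas holds 70% of Marlow, so Niklas controls Marlow.
Neither Niklas nor any entity Niklas controls holds any voting interest in Arbor.
So before the transaction, Niklas does not control Arbor.
After the purchase, Niklas's direct stake in Windward rises to 10% + 8% = 18%.
Niklas's side now holds 18% of Windward, not ≥ 50%, so Niklas still does not control Windward.
After the transaction, neither Niklas nor any entity Niklas controls holds a voting interest in Arbor, so Niklas still does not control it.
No new person acquires control, so the clause is not triggered.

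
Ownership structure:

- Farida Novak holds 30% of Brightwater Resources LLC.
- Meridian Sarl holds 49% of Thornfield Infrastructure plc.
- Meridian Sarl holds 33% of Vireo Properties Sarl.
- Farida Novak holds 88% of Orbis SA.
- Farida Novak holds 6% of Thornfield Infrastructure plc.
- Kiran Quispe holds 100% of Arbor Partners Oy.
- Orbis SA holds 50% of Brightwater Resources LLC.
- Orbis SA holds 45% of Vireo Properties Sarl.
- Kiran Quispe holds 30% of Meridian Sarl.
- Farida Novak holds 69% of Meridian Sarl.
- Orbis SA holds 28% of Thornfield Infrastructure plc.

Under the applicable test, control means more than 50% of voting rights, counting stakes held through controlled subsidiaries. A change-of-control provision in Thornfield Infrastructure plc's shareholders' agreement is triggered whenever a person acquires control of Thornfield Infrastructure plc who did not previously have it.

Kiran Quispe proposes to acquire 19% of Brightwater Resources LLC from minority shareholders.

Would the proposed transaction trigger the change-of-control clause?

The purchase changes only Kiran's holdings, so Kiran is the only person who could newly come to control Thornfield.
Kiran holds 100% of Arbor, so Kiran controls Arbor.
Neither Kiran nor any entity Kiran controls holds any voting interest in Thornfield.
So before the transaction, Kiran does not control Thornfield.
After the purchase, Kiran holds 19% of Brightwater directly.
Kiran's side now holds 19% of Brightwater, not > 50%, so Kiran still does not control Brightwater.
After the transaction, neither Kiran nor any entity Kiran controls holds a voting interest in Thornfield, so Kiran still does not control it.
No new person acquires control, so the clause is not triggered.

No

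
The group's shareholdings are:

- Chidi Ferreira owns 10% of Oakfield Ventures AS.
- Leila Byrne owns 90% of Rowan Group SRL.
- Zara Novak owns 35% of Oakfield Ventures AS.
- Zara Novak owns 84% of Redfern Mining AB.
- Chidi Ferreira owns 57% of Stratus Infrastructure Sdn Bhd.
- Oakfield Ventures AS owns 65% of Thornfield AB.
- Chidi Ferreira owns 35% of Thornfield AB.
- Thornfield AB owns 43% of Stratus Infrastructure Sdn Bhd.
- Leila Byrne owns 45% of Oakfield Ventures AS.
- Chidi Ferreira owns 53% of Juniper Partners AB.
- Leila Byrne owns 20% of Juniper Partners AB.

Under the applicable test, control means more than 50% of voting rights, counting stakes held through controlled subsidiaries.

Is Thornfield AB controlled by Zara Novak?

Zara holds 84% of Redfern, so Zara controls Redfern.
Neither Zara nor any entity Zara controls holds any voting interest in Thornfield.
So Zara does not control Thornfield.

No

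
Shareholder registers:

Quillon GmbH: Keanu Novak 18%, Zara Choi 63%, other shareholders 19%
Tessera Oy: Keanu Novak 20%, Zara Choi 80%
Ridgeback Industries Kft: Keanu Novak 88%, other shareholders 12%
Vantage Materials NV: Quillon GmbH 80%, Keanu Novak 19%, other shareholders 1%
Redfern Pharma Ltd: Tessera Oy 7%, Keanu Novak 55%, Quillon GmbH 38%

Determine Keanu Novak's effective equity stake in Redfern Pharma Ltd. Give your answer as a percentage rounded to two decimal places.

63.24%

Keanu reaches Redfern along 3 paths.
Via Tessera: 20% × 7% = 1.4%.
Direct stake: 55% = 55%.
Via Quillon: 18% × 38% = 6.84%.
Total: 1.4% + 55% + 6.84% = 63.24%.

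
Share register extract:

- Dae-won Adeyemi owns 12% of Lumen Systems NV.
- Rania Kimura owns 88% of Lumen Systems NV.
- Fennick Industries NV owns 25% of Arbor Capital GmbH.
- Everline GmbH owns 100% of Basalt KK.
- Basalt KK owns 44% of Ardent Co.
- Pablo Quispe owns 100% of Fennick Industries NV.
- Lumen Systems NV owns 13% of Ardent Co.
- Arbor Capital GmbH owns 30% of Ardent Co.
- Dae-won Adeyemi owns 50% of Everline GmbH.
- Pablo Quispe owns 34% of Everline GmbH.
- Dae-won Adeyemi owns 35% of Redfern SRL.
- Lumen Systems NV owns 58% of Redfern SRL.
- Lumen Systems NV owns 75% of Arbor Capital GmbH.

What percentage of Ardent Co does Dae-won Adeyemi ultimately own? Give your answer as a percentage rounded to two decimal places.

26.26%

Dae-won reaches Ardent along 3 paths.
Via Everline → Basalt: 50% × 100% × 44% = 22%.
Via Lumen: 12% × 13% = 1.56%.
Via Lumen → Arbor: 12% × 75% × 30% = 2.7%.
Total: 22% + 1.56% + 2.7% = 26.26%.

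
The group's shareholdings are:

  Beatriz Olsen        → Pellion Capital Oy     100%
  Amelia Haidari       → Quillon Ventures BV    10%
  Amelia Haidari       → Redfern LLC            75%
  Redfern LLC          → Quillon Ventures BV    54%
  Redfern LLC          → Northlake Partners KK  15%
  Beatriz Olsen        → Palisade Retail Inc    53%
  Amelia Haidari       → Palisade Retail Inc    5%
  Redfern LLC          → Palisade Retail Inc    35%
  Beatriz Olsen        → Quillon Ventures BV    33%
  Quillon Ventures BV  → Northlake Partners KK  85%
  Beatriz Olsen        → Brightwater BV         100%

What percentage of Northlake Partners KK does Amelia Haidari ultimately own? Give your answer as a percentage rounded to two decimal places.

54.18%

Amelia reaches Northlake along 3 paths.
Via Redfern: 75% × 15% = 11.25%.
Via Quillon: 10% × 85% = 8.5%.
Via Redfern → Quillon: 75% × 54% × 85% = 34.425%.
Total: 11.25% + 8.5% + 34.425% = 54.175%.
Rounded: 54.18%.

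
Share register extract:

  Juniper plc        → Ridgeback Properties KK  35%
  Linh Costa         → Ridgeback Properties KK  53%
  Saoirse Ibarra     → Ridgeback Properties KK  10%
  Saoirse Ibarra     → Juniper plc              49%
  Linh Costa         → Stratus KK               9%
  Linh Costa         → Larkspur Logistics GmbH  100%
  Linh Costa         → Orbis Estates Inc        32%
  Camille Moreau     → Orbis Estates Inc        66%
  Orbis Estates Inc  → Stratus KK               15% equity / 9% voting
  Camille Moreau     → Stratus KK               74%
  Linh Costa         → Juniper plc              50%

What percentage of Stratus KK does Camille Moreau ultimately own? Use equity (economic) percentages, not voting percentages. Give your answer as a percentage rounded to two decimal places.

83.90%

Camille reaches Stratus along 2 paths.
Direct stake: 74% = 74%.
Via Orbis: 66% × 15% = 9.9%.
Total: 74% + 9.9% = 83.9%.
Rounded: 83.90%.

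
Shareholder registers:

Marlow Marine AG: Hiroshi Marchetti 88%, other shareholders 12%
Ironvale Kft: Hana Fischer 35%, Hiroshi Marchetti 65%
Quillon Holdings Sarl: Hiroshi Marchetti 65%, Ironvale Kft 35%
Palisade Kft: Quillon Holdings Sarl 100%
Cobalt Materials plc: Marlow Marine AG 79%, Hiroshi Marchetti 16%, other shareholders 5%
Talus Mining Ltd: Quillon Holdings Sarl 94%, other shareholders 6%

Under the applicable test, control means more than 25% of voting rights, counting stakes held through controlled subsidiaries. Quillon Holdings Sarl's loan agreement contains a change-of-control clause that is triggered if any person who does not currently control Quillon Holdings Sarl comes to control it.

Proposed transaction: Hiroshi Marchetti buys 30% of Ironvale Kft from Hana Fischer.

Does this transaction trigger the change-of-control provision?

The purchase adds only to Hiroshi's holdings (Hana's stake shrinks), so Hiroshi is the only person who could newly come to control Quillon.
Hiroshi holds 65% of Ironvale, so Hiroshi controls Ironvale.
Hiroshi and Ironvale together hold 65% + 35% = 100% of Quillon, so Hiroshi controls Quillon.
So Hiroshi already controls Quillon before the transaction.
After the purchase, Hiroshi's direct stake in Ironvale rises to 65% + 30% = 95%, and Hana's stake falls to 5%.
Hiroshi controlled Quillon already, so this is not a new person acquiring control; every other person's position is unchanged or reduced.
No new person acquires control, so the clause is not triggered.

No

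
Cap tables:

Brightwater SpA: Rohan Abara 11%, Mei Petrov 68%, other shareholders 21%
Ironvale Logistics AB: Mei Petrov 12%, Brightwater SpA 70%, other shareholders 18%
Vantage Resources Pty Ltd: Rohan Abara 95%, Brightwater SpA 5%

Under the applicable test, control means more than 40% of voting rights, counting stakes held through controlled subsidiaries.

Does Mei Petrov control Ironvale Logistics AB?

Mei holds 68% of Brightwater, so Mei controls Brightwater.
Mei and Brightwater together hold 12% + 70% = 82% of Ironvale, so Mei controls Ironvale.

Yes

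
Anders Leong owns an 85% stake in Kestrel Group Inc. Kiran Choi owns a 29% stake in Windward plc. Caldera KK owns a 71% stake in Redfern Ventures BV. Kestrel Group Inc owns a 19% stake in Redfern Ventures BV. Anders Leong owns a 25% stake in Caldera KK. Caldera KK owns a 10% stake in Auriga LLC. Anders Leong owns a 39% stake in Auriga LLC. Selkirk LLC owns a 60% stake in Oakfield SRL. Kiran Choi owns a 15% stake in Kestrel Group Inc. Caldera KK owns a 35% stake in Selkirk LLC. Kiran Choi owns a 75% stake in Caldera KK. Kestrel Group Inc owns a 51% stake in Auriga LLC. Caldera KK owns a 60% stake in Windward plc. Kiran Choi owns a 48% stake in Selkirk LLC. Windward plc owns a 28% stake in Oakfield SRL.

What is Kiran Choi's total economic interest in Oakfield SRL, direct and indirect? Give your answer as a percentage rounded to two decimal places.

65.27%

Kiran reaches Oakfield along 4 paths.
Via Caldera → Selkirk: 75% × 35% × 60% = 15.75%.
Via Selkirk: 48% × 60% = 28.8%.
Via Caldera → Windward: 75% × 60% × 28% = 12.6%.
Via Windward: 29% × 28% = 8.12%.
Total: 15.75% + 28.8% + 12.6% + 8.12% = 65.27%.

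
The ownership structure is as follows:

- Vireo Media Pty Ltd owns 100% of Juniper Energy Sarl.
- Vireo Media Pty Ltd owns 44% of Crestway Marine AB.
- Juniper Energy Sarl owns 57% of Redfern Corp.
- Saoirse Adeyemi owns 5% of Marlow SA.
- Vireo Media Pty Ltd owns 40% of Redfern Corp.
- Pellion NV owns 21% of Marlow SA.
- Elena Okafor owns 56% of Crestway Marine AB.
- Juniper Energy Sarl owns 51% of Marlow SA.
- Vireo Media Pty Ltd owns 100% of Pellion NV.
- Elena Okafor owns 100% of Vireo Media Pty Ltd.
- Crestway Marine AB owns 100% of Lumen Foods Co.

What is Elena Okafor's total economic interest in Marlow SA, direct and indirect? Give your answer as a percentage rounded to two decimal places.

Elena reaches Marlow along 2 paths.
Via Vireo → Juniper: 100% × 100% × 51% = 51%.
Via Vireo → Pellion: 100% × 100% × 21% = 21%.
Total: 51% + 21% = 72%.
Rounded: 72.00%.

72.00%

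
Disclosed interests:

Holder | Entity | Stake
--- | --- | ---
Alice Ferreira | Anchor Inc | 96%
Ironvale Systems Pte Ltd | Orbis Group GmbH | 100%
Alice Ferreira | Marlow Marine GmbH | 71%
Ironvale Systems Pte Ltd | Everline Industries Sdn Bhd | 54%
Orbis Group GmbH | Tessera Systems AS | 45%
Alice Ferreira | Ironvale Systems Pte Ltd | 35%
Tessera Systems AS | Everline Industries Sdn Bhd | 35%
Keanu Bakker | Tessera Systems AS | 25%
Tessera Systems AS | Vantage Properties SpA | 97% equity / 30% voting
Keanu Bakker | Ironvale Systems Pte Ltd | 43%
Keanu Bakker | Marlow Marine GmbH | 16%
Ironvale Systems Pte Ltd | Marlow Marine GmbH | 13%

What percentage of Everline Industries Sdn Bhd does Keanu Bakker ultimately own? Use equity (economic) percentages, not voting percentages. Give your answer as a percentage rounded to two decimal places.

Keanu reaches Everline along 3 paths.
Via Ironvale → Orbis → Tessera: 43% × 100% × 45% × 35% = 6.7725%.
Via Tessera: 25% × 35% = 8.75%.
Via Ironvale: 43% × 54% = 23.22%.
Total: 6.7725% + 8.75% + 23.22% = 38.7425%.
Rounded: 38.74%.

38.74%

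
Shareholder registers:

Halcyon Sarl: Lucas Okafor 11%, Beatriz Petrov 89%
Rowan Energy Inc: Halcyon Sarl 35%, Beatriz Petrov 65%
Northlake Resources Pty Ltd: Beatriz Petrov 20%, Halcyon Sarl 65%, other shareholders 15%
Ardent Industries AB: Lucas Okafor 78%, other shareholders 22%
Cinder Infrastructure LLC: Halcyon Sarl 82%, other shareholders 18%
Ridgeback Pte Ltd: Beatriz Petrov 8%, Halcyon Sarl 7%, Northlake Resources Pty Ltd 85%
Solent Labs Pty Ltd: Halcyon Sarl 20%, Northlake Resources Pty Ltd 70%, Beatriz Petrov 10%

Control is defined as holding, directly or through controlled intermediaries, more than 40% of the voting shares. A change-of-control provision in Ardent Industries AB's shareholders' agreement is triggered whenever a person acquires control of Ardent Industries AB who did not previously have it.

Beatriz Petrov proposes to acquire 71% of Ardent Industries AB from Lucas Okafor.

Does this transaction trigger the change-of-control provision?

The purchase adds only to Beatriz's holdings (Lucas's stake shrinks), so Beatriz is the only person who could newly come to control Ardent.
Beatriz holds 89% of Halcyon, so Beatriz controls Halcyon.
Halcyon and Beatriz together hold 35% + 65% = 100% of Rowan, so Beatriz controls Rowan.
Beatriz and Halcyon together hold 20% + 65% = 85% of Northlake, so Beatriz controls Northlake.
Halcyon holds 82% of Cinder, so Beatriz controls Cinder.
Beatriz and Halcyon and Northlake together hold 8% + 7% + 85% = 100% of Ridgeback, so Beatriz controls Ridgeback.
Halcyon and Northlake and Beatriz together hold 20% + 70% + 10% = 100% of Solent, so Beatriz controls Solent.
Neither Beatriz nor any entity Beatriz controls holds any voting interest in Ardent.
So before the transaction, Beatriz does not control Ardent.
After the purchase, Beatriz holds 71% of Ardent directly, and Lucas's stake falls to 7%.
Beatriz holds 71% of Ardent, so Beatriz controls Ardent.
Beatriz did not control Ardent before and does after, so the clause is triggered.

Yes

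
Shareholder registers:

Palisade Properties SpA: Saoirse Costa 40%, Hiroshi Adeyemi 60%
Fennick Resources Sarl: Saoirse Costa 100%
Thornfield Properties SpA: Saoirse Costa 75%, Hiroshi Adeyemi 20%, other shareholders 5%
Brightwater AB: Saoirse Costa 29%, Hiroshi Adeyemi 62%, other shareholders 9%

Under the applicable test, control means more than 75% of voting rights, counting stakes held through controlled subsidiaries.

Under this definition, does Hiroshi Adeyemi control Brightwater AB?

No

Hiroshi's largest direct stake is 62% in Brightwater, which does not meet the threshold, so Hiroshi controls no company.
In Brightwater, Hiroshi's side holds only 62%, not > 75%.
So Hiroshi does not control Brightwater.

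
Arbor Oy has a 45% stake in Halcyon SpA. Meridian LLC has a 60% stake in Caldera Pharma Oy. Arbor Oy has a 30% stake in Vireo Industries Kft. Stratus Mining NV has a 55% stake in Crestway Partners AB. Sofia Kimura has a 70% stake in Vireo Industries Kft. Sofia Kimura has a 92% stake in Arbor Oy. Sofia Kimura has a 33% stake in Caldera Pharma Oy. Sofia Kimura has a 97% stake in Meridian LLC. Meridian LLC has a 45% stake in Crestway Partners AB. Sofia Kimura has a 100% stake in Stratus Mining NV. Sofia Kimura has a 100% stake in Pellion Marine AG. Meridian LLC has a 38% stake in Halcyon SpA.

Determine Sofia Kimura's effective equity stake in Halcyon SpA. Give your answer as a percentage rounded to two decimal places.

Sofia reaches Halcyon along 2 paths.
Via Arbor: 92% × 45% = 41.4%.
Via Meridian: 97% × 38% = 36.86%.
Total: 41.4% + 36.86% = 78.26%.

78.26%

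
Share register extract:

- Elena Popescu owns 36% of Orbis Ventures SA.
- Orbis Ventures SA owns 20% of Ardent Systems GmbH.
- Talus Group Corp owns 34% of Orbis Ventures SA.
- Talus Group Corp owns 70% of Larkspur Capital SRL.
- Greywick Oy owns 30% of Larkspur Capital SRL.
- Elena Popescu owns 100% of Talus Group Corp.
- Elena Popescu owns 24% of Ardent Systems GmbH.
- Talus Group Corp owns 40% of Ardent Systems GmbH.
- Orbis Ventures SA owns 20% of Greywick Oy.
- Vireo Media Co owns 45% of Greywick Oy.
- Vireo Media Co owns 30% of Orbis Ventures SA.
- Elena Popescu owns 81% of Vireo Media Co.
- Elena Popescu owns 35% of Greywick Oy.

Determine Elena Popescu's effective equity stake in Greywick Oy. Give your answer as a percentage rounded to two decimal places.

90.31%

Elena reaches Greywick along 5 paths.
Direct stake: 35% = 35%.
Via Vireo → Orbis: 81% × 30% × 20% = 4.86%.
Via Talus → Orbis: 100% × 34% × 20% = 6.8%.
Via Orbis: 36% × 20% = 7.2%.
Via Vireo: 81% × 45% = 36.45%.
Total: 35% + 4.86% + 6.8% + 7.2% + 36.45% = 90.31%.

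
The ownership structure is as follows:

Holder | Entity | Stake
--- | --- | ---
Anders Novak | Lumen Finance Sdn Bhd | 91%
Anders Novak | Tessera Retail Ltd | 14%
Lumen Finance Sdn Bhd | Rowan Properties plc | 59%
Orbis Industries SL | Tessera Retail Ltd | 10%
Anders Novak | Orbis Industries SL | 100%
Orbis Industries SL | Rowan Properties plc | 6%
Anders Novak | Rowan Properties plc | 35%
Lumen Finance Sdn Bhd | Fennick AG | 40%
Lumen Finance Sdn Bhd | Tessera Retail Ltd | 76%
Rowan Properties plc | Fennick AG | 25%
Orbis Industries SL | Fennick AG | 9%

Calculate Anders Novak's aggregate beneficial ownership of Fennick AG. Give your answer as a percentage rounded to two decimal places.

Anders reaches Fennick along 5 paths.
Via Lumen: 91% × 40% = 36.4%.
Via Orbis: 100% × 9% = 9%.
Via Lumen → Rowan: 91% × 59% × 25% = 13.4225%.
Via Rowan: 35% × 25% = 8.75%.
Via Orbis → Rowan: 100% × 6% × 25% = 1.5%.
Total: 36.4% + 9% + 13.4225% + 8.75% + 1.5% = 69.0725%.
Rounded: 69.07%.

69.07%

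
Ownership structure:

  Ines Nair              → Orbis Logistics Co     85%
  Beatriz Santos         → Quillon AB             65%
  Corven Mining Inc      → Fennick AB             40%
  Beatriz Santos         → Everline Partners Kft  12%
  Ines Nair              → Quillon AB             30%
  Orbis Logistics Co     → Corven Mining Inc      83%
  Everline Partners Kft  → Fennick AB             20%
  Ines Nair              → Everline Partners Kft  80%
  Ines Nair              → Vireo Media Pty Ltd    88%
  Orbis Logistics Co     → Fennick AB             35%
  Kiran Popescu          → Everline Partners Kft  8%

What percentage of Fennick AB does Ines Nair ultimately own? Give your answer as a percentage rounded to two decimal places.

Ines reaches Fennick along 3 paths.
Via Orbis: 85% × 35% = 29.75%.
Via Orbis → Corven: 85% × 83% × 40% = 28.22%.
Via Everline: 80% × 20% = 16%.
Total: 29.75% + 28.22% + 16% = 73.97%.

73.97%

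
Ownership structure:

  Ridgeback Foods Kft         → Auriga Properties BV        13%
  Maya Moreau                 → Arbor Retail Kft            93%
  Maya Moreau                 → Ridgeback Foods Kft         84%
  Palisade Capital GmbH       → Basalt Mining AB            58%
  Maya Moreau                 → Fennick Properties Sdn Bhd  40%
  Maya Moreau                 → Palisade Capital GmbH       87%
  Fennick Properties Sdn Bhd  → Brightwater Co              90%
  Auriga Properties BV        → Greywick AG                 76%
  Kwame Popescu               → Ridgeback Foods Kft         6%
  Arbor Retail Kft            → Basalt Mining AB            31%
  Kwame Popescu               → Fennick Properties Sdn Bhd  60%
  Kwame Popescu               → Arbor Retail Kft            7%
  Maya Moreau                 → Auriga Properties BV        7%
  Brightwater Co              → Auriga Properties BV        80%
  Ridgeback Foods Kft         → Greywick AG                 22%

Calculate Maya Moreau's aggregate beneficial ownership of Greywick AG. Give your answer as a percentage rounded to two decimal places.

53.99%

Maya reaches Greywick along 4 paths.
Via Ridgeback → Auriga: 84% × 13% × 76% = 8.2992%.
Via Auriga: 7% × 76% = 5.32%.
Via Fennick → Brightwater → Auriga: 40% × 90% × 80% × 76% = 21.888%.
Via Ridgeback: 84% × 22% = 18.48%.
Total: 8.2992% + 5.32% + 21.888% + 18.48% = 53.9872%.
Rounded: 53.99%.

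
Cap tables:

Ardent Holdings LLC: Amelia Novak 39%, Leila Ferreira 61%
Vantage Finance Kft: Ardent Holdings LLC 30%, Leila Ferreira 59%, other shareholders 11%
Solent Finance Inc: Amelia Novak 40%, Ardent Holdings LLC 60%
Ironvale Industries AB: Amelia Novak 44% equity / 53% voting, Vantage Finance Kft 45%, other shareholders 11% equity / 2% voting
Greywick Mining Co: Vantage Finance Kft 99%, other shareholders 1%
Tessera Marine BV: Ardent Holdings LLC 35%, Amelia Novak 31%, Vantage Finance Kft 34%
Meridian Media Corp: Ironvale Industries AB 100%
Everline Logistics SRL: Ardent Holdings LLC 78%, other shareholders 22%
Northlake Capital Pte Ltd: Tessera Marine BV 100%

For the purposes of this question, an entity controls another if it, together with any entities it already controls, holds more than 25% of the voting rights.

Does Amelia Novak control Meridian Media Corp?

Amelia holds 39% of Ardent, so Amelia controls Ardent.
Ardent holds 30% of Vantage, so Amelia controls Vantage.
Amelia and Vantage together hold 53% + 45% = 98% of Ironvale, so Amelia controls Ironvale.
Ironvale holds 100% of Meridian, so Amelia controls Meridian.

Yes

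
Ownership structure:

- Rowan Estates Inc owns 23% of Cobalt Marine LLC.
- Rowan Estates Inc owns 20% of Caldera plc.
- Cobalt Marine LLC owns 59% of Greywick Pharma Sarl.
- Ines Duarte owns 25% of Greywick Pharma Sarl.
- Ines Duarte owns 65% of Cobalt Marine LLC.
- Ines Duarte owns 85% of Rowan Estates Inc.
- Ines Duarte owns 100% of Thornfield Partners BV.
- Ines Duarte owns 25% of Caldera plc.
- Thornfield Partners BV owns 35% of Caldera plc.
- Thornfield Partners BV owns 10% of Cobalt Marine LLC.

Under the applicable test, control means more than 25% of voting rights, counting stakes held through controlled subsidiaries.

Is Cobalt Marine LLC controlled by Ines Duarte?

Ines holds 100% of Thornfield, so Ines controls Thornfield.
Ines holds 85% of Rowan, so Ines controls Rowan.
Ines and Rowan and Thornfield together hold 65% + 23% + 10% = 98% of Cobalt, so Ines controls Cobalt.

Yes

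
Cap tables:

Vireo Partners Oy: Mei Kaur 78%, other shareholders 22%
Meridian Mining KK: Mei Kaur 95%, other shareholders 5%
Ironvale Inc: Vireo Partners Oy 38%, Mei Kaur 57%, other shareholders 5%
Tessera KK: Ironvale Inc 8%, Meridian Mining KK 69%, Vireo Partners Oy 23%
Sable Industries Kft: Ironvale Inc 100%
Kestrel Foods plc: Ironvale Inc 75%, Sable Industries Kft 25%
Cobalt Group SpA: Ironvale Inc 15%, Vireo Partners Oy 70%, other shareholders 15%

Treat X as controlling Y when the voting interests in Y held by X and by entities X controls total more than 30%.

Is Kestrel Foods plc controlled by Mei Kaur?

Mei holds 78% of Vireo, so Mei controls Vireo.
Vireo and Mei together hold 38% + 57% = 95% of Ironvale, so Mei controls Ironvale.
Ironvale holds 100% of Sable, so Mei controls Sable.
Ironvale and Sable together hold 75% + 25% = 100% of Kestrel, so Mei controls Kestrel.

Yes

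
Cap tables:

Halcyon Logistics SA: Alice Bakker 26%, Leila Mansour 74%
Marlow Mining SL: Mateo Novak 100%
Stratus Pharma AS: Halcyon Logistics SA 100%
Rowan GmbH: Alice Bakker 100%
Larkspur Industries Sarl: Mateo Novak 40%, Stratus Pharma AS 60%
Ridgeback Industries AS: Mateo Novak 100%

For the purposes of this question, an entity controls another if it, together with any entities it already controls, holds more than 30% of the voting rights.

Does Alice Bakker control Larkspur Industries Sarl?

Alice holds 100% of Rowan, so Alice controls Rowan.
Neither Alice nor any entity Alice controls holds any voting interest in Larkspur.
So Alice does not control Larkspur.

No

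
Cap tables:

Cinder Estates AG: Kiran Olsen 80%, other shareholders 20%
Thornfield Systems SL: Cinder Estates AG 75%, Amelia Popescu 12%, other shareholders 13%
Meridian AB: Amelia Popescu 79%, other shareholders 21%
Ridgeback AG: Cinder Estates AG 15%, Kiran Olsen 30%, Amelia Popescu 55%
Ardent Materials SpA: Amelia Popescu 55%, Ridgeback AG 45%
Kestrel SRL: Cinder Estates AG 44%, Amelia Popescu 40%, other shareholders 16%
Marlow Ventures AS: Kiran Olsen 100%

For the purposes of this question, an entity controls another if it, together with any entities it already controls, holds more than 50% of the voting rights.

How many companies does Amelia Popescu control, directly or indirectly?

Amelia holds 79% of Meridian, so Amelia controls Meridian.
Amelia holds 55% of Ridgeback, so Amelia controls Ridgeback.
Amelia and Ridgeback together hold 55% + 45% = 100% of Ardent, so Amelia controls Ardent.
No other company's threshold is met.
Amelia controls 3 companies.

3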